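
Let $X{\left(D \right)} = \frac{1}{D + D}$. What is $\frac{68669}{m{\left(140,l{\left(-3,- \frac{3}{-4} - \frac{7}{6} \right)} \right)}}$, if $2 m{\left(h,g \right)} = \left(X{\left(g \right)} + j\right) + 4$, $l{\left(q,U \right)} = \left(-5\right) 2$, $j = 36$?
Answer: $\frac{2746760}{799} \approx 3437.7$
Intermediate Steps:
$l{\left(q,U \right)} = -10$
$X{\left(D \right)} = \frac{1}{2 D}$
$m{\left(h,g \right)} = 20 + \frac{1}{4 g}$ ($m{\left(h,g \right)} = \frac{\left(\frac{1}{2 g} + 36\right) + 4}{2} = \frac{\left(36 + \frac{1}{2 g}\right) + 4}{2} = \frac{40 + \frac{1}{2 g}}{2} = 20 + \frac{1}{4 g}$)
$\frac{68669}{m{\left(140,l{\left(-3,- \frac{3}{-4} - \frac{7}{6} \right)} \right)}} = \frac{68669}{20 + \frac{1}{4 \left(-10\right)}} = \frac{68669}{20 + \frac{1}{4} \left(- \frac{1}{10}\right)} = \frac{68669}{20 - \frac{1}{40}} = \frac{68669}{\frac{799}{40}} = 68669 \cdot \frac{40}{799} = \frac{2746760}{799}$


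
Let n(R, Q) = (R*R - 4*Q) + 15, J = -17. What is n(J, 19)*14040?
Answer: 3201120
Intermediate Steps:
n(R, Q) = 15 + R**2 - 4*Q (n(R, Q) = (R**2 - 4*Q) + 15 = 15 + R**2 - 4*Q)
n(J, 19)*14040 = (15 + (-17)**2 - 4*19)*14040 = (15 + 289 - 76)*14040 = 228*14040 = 3201120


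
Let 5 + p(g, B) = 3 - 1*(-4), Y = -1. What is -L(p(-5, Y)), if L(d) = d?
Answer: -2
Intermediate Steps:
p(g, B) = 2 (p(g, B) = -5 + (3 - 1*(-4)) = -5 + (3 + 4) = -5 + 7 = 2)
-L(p(-5, Y)) = -1*2 = -2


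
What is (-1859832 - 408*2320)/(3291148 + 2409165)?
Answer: -2806392/5700313 ≈ -0.49232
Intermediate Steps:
(-1859832 - 408*2320)/(3291148 + 2409165) = (-1859832 - 946560)/5700313 = -2806392*1/5700313 = -2806392/5700313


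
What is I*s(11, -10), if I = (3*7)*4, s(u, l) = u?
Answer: 924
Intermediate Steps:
I = 84 (I = 21*4 = 84)
I*s(11, -10) = 84*11 = 924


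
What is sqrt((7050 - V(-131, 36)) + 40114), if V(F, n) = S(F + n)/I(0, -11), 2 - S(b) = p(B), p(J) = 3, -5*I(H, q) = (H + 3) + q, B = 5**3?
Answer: sqrt(754634)/4 ≈ 217.17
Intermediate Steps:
B = 125
I(H, q) = -3/5 - H/5 - q/5 (I(H, q) = -((H + 3) + q)/5 = -((3 + H) + q)/5 = -(3 + H + q)/5 = -3/5 - H/5 - q/5)
S(b) = -1 (S(b) = 2 - 1*3 = 2 - 3 = -1)
V(F, n) = -5/8 (V(F, n) = -1/(-3/5 - 1/5*0 - 1/5*(-11)) = -1/(-3/5 + 0 + 11/5) = -1/8/5 = -1*5/8 = -5/8)
sqrt((7050 - V(-131, 36)) + 40114) = sqrt((7050 - 1*(-5/8)) + 40114) = sqrt((7050 + 5/8) + 40114) = sqrt(56405/8 + 40114) = sqrt(377317/8) = sqrt(754634)/4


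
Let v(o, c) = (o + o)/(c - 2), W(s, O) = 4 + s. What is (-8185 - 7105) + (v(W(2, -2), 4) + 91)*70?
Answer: -8500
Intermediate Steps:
v(o, c) = 2*o/(-2 + c) (v(o, c) = (2*o)/(-2 + c) = 2*o/(-2 + c))
(-8185 - 7105) + (v(W(2, -2), 4) + 91)*70 = (-8185 - 7105) + (2*(4 + 2)/(-2 + 4) + 91)*70 = -15290 + (2*6/2 + 91)*70 = -15290 + (2*6*(½) + 91)*70 = -15290 + (6 + 91)*70 = -15290 + 97*70 = -15290 + 6790 = -8500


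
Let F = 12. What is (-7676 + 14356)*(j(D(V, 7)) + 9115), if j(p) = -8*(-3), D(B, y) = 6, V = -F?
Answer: 61048520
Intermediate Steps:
V = -12 (V = -1*12 = -12)
j(p) = 24
(-7676 + 14356)*(j(D(V, 7)) + 9115) = (-7676 + 14356)*(24 + 9115) = 6680*9139 = 61048520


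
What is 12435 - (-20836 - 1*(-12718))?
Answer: 20553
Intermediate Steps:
12435 - (-20836 - 1*(-12718)) = 12435 - (-20836 + 12718) = 12435 - 1*(-8118) = 12435 + 8118 = 20553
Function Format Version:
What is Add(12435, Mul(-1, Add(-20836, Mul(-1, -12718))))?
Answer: 20553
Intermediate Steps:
Add(12435, Mul(-1, Add(-20836, Mul(-1, -12718)))) = Add(12435, Mul(-1, Add(-20836, 12718))) = Add(12435, Mul(-1, -8118)) = Add(12435, 8118) = 20553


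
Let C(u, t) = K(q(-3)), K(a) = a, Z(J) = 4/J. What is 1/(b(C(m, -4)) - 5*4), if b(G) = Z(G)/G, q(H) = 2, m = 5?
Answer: -1/19 ≈ -0.052632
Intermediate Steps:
C(u, t) = 2
b(G) = 4/G**2 (b(G) = (4/G)/G = 4/G**2)
1/(b(C(m, -4)) - 5*4) = 1/(4/2**2 - 5*4) = 1/(4*(1/4) - 20) = 1/(1 - 20) = 1/(-19) = -1/19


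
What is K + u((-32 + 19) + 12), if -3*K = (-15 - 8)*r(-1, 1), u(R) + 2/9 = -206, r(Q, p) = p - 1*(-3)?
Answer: -1580/9 ≈ -175.56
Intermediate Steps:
r(Q, p) = 3 + p (r(Q, p) = p + 3 = 3 + p)
u(R) = -1856/9 (u(R) = -2/9 - 206 = -1856/9)
K = 92/3 (K = -(-15 - 8)*(3 + 1)/3 = -(-23)*4/3 = -1/3*(-92) = 92/3 ≈ 30.667)
K + u((-32 + 19) + 12) = 92/3 - 1856/9 = -1580/9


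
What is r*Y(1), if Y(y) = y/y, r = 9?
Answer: 9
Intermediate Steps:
Y(y) = 1
r*Y(1) = 9*1 = 9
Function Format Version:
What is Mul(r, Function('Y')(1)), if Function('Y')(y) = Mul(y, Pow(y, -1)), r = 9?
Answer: 9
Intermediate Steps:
Function('Y')(y) = 1
Mul(r, Function('Y')(1)) = Mul(9, 1) = 9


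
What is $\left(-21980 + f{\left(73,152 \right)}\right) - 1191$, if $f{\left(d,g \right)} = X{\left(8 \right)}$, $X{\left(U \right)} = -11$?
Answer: $-23182$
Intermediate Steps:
$f{\left(d,g \right)} = -11$
$\left(-21980 + f{\left(73,152 \right)}\right) - 1191 = \left(-21980 - 11\right) - 1191 = -21991 - 1191 = -23182$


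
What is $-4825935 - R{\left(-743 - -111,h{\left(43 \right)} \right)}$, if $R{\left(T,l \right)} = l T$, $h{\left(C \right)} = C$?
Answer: $-4798759$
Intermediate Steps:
$R{\left(T,l \right)} = T l$
$-4825935 - R{\left(-743 - -111,h{\left(43 \right)} \right)} = -4825935 - \left(-743 - -111\right) 43 = -4825935 - \left(-743 + 111\right) 43 = -4825935 - \left(-632\right) 43 = -4825935 - -27176 = -4825935 + 27176 = -4798759$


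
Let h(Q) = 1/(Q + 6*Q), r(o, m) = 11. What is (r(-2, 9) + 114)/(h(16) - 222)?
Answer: -14000/24863 ≈ -0.56309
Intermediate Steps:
h(Q) = 1/(7*Q)
(r(-2, 9) + 114)/(h(16) - 222) = (11 + 114)/((⅐)/16 - 222) = 125/((⅐)*(1/16) - 222) = 125/(1/112 - 222) = 125/(-24863/112) = 125*(-112/24863) = -14000/24863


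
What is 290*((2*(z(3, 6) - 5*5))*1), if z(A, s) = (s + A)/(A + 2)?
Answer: -13456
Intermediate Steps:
z(A, s) = (A + s)/(2 + A)
290*((2*(z(3, 6) - 5*5))*1) = 290*((2*((3 + 6)/(2 + 3) - 5*5))*1) = 290*((2*(9/5 - 25))*1) = 290*((2*(-116/5))*1) = 290*(-232/5*1) = 290*(-232/5) = -13456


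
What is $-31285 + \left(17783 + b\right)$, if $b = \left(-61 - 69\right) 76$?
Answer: $-23382$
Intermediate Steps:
$b = -9880$ ($b = \left(-130\right) 76 = -9880$)
$-31285 + \left(17783 + b\right) = -31285 + \left(17783 - 9880\right) = -31285 + 7903 = -23382$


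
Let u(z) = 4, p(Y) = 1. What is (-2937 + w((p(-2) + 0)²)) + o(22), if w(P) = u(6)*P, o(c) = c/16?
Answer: -23453/8 ≈ -2931.6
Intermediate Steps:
o(c) = c/16 (o(c) = c*(1/16) = c/16)
w(P) = 4*P
(-2937 + w((p(-2) + 0)²)) + o(22) = (-2937 + 4*(1 + 0)²) + (1/16)*22 = (-2937 + 4*1²) + 11/8 = (-2937 + 4*1) + 11/8 = (-2937 + 4) + 11/8 = -2933 + 11/8 = -23453/8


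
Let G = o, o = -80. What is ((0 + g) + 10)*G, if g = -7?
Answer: -240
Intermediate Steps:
G = -80
((0 + g) + 10)*G = ((0 - 7) + 10)*(-80) = (-7 + 10)*(-80) = 3*(-80) = -240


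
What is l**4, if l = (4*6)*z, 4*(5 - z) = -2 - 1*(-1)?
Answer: 252047376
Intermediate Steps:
z = 21/4 (z = 5 - (-2 - 1*(-1))/4 = 5 - (-2 + 1)/4 = 5 - 1/4*(-1) = 5 + 1/4 = 21/4 ≈ 5.2500)
l = 126 (l = (4*6)*(21/4) = 24*(21/4) = 126)
l**4 = 126**4 = 252047376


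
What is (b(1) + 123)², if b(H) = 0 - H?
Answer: 14884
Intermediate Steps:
b(H) = -H
(b(1) + 123)² = (-1*1 + 123)² = (-1 + 123)² = 122² = 14884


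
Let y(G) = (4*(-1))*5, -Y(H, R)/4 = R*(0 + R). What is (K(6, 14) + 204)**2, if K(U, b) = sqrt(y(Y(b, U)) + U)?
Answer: (204 + I*sqrt(14))**2 ≈ 41602.0 + 1526.6*I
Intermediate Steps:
Y(H, R) = -4*R**2 (Y(H, R) = -4*R*(0 + R) = -4*R*R = -4*R**2)
y(G) = -20 (y(G) = -4*5 = -20)
K(U, b) = sqrt(-20 + U)
(K(6, 14) + 204)**2 = (sqrt(-20 + 6) + 204)**2 = (sqrt(-14) + 204)**2 = (I*sqrt(14) + 204)**2 = (204 + I*sqrt(14))**2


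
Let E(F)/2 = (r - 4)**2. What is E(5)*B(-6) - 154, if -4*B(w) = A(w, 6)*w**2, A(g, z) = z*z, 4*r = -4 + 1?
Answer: -29549/2 ≈ -14775.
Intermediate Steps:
r = -3/4 (r = (-4 + 1)/4 = (1/4)*(-3) = -3/4 ≈ -0.75000)
A(g, z) = z**2
E(F) = 361/8 (E(F) = 2*(-3/4 - 4)**2 = 2*(-19/4)**2 = 2*(361/16) = 361/8)
B(w) = -9*w**2 (B(w) = -6**2*w**2/4 = -9*w**2)
E(5)*B(-6) - 154 = 361*(-9*(-6)**2)/8 - 154 = 361*(-9*36)/8 - 154 = (361/8)*(-324) - 154 = -29241/2 - 154 = -29549/2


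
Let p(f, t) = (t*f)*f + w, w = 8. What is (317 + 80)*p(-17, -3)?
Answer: -341023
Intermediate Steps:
p(f, t) = 8 + t*f² (p(f, t) = (t*f)*f + 8 = (f*t)*f + 8 = t*f² + 8 = 8 + t*f²)
(317 + 80)*p(-17, -3) = (317 + 80)*(8 - 3*(-17)²) = 397*(8 - 3*289) = 397*(8 - 867) = 397*(-859) = -341023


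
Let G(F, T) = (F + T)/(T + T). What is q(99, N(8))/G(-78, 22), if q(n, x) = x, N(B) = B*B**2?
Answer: -2816/7 ≈ -402.29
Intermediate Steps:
G(F, T) = (F + T)/(2*T) (G(F, T) = (F + T)/((2*T)) = (F + T)*(1/(2*T)) = (F + T)/(2*T))
N(B) = B**3
q(99, N(8))/G(-78, 22) = 8**3/(((1/2)*(-78 + 22)/22)) = 512/(((1/2)*(1/22)*(-56))) = 512/(-14/11) = 512*(-11/14) = -2816/7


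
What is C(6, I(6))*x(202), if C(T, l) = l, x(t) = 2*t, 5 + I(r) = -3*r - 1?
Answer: -9696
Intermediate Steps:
I(r) = -6 - 3*r (I(r) = -5 + (-3*r - 1) = -5 + (-1 - 3*r) = -6 - 3*r)
C(6, I(6))*x(202) = (-6 - 3*6)*(2*202) = (-6 - 18)*404 = -24*404 = -9696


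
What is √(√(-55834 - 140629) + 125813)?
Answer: √(125813 + I*√196463) ≈ 354.7 + 0.6248*I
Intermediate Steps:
√(√(-55834 - 140629) + 125813) = √(√(-196463) + 125813) = √(I*√196463 + 125813) = √(125813 + I*√196463)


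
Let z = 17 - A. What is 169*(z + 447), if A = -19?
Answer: 81627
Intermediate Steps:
z = 36 (z = 17 - 1*(-19) = 17 + 19 = 36)
169*(z + 447) = 169*(36 + 447) = 169*483 = 81627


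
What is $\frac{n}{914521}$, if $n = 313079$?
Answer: $\frac{313079}{914521} \approx 0.34234$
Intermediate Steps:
$\frac{n}{914521} = \frac{313079}{914521}$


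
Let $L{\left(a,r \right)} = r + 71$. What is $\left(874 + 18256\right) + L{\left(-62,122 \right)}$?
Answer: $19323$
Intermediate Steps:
$L{\left(a,r \right)} = 71 + r$
$\left(874 + 18256\right) + L{\left(-62,122 \right)} = \left(874 + 18256\right) + \left(71 + 122\right) = 19130 + 193 = 19323$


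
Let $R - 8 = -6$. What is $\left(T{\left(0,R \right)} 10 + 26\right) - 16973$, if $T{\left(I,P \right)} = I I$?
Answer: $-16947$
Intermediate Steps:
$R = 2$ ($R = 8 - 6 = 2$)
$T{\left(I,P \right)} = I^{2}$
$\left(T{\left(0,R \right)} 10 + 26\right) - 16973 = \left(0^{2} \cdot 10 + 26\right) - 16973 = \left(0 \cdot 10 + 26\right) - 16973 = \left(0 + 26\right) - 16973 = 26 - 16973 = -16947$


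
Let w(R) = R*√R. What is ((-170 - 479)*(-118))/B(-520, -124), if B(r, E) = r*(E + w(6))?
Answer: 1187021/985400 + 114873*√6/1970800 ≈ 1.3474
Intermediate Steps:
w(R) = R^(3/2)
B(r, E) = r*(E + 6*√6) (B(r, E) = r*(E + 6^(3/2)) = r*(E + 6*√6))
((-170 - 479)*(-118))/B(-520, -124) = ((-170 - 479)*(-118))/((-520*(-124 + 6*√6))) = (-649*(-118))/(64480 - 3120*√6) = 76582/(64480 - 3120*√6)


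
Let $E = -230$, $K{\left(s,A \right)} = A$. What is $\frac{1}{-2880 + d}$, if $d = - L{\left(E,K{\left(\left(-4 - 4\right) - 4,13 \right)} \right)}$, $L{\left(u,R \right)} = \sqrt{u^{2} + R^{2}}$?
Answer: $- \frac{2880}{8241331} + \frac{\sqrt{53069}}{8241331} \approx -0.00032151$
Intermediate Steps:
$L{\left(u,R \right)} = \sqrt{R^{2} + u^{2}}$
$d = - \sqrt{53069}$ ($d = - \sqrt{13^{2} + \left(-230\right)^{2}} = - \sqrt{169 + 52900} = - \sqrt{53069} \approx -230.37$)
$\frac{1}{-2880 + d} = \frac{1}{-2880 - \sqrt{53069}}$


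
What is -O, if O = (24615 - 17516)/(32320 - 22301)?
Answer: -7099/10019 ≈ -0.70855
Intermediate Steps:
O = 7099/10019 ≈ 0.70855
-O = -1*7099/10019 = -7099/10019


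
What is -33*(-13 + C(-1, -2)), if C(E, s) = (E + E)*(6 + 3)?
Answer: 1023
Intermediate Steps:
C(E, s) = 18*E (C(E, s) = (2*E)*9 = 18*E)
-33*(-13 + C(-1, -2)) = -33*(-13 + 18*(-1)) = -33*(-13 - 18) = -33*(-31) = 1023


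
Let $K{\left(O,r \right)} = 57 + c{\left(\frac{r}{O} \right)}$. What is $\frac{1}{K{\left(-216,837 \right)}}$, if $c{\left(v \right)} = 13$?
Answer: $\frac{1}{70} \approx 0.014286$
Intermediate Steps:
$K{\left(O,r \right)} = 70$ ($K{\left(O,r \right)} = 57 + 13 = 70$)
$\frac{1}{K{\left(-216,837 \right)}} = \frac{1}{70}$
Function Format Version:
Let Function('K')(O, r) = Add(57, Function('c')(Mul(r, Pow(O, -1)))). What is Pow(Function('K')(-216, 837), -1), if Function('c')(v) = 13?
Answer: Rational(1, 70) ≈ 0.014286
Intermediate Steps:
Function('K')(O, r) = 70 (Function('K')(O, r) = Add(57, 13) = 70)
Pow(Function('K')(-216, 837), -1) = Pow(70, -1) = Rational(1, 70)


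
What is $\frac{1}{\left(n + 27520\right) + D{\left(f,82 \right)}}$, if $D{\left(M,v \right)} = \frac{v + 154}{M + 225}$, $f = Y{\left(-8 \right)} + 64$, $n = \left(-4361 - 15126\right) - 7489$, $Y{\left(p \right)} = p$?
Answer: $\frac{281}{153100} \approx 0.0018354$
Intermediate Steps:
$n = -26976$ ($n = -19487 - 7489 = -26976$)
$f = 56$ ($f = -8 + 64 = 56$)
$D{\left(M,v \right)} = \frac{154 + v}{225 + M}$
$\frac{1}{\left(n + 27520\right) + D{\left(f,82 \right)}} = \frac{1}{\left(-26976 + 27520\right) + \frac{154 + 82}{225 + 56}} = \frac{1}{544 + \frac{1}{281} \cdot 236} = \frac{1}{544 + \frac{236}{281}} = \frac{1}{\frac{153100}{281}} = \frac{281}{153100}$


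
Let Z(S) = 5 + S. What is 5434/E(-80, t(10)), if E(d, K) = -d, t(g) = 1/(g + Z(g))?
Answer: 2717/40 ≈ 67.925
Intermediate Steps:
t(g) = 1/(5 + 2*g) (t(g) = 1/(g + (5 + g)) = 1/(5 + 2*g))
5434/E(-80, t(10)) = 5434/((-1*(-80))) = 5434/80 = 5434*(1/80) = 2717/40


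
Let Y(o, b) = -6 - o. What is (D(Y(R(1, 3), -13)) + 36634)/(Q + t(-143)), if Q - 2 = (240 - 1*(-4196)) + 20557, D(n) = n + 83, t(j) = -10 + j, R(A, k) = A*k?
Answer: 18354/12421 ≈ 1.4777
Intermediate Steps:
D(n) = 83 + n
Q = 24995 (Q = 2 + ((240 - 1*(-4196)) + 20557) = 2 + ((240 + 4196) + 20557) = 2 + (4436 + 20557) = 2 + 24993 = 24995)
(D(Y(R(1, 3), -13)) + 36634)/(Q + t(-143)) = ((83 + (-6 - 3)) + 36634)/(24995 + (-10 - 143)) = ((83 + (-6 - 1*3)) + 36634)/(24995 - 153) = ((83 + (-6 - 3)) + 36634)/24842 = ((83 - 9) + 36634)*(1/24842) = (74 + 36634)*(1/24842) = 36708*(1/24842) = 18354/12421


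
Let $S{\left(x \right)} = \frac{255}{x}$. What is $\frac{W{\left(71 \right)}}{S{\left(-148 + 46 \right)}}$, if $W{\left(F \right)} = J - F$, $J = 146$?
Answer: $-30$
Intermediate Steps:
$W{\left(F \right)} = 146 - F$
$\frac{W{\left(71 \right)}}{S{\left(-148 + 46 \right)}} = \frac{146 - 71}{255 \frac{1}{-148 + 46}} = \frac{146 - 71}{255 \frac{1}{-102}} = \frac{75}{255 \left(- \frac{1}{102}\right)} = \frac{75}{- \frac{5}{2}} = 75 \left(- \frac{2}{5}\right) = -30$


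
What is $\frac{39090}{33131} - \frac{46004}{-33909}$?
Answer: $\frac{2849661334}{1123439079} \approx 2.5366$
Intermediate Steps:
$\frac{39090}{33131} - \frac{46004}{-33909} = 39090 \cdot \frac{1}{33131} - - \frac{46004}{33909} = \frac{39090}{33131} + \frac{46004}{33909} = \frac{2849661334}{1123439079}$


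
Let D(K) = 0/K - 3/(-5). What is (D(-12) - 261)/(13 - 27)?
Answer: 93/5 ≈ 18.600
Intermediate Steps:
D(K) = ⅗ (D(K) = 0 - 3*(-⅕) = 0 + ⅗ = ⅗)
(D(-12) - 261)/(13 - 27) = (⅗ - 261)/(13 - 27) = -1302/5/(-14) = -1302/5*(-1/14) = 93/5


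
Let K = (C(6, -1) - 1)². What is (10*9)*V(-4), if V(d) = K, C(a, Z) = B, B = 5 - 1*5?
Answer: 90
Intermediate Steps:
B = 0 (B = 5 - 5 = 0)
C(a, Z) = 0
K = 1 (K = (0 - 1)² = (-1)² = 1)
V(d) = 1
(10*9)*V(-4) = (10*9)*1 = 90*1 = 90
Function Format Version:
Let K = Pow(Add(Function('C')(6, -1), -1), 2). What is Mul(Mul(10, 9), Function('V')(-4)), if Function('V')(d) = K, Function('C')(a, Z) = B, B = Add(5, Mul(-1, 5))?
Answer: 90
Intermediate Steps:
B = 0 (B = Add(5, -5) = 0)
Function('C')(a, Z) = 0
K = 1 (K = Pow(Add(0, -1), 2) = Pow(-1, 2) = 1)
Function('V')(d) = 1
Mul(Mul(10, 9), Function('V')(-4)) = Mul(Mul(10, 9), 1) = Mul(90, 1) = 90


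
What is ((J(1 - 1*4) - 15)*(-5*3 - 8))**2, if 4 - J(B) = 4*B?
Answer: 529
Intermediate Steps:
J(B) = 4 - 4*B
((J(1 - 1*4) - 15)*(-5*3 - 8))**2 = (((4 - 4*(1 - 1*4)) - 15)*(-5*3 - 8))**2 = (((4 - 4*(1 - 4)) - 15)*(-15 - 8))**2 = (((4 - 4*(-3)) - 15)*(-23))**2 = (((4 + 12) - 15)*(-23))**2 = ((16 - 15)*(-23))**2 = (1*(-23))**2 = (-23)**2 = 529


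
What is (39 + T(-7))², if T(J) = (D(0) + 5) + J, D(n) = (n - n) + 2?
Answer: 1521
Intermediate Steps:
D(n) = 2 (D(n) = 0 + 2 = 2)
T(J) = 7 + J (T(J) = (2 + 5) + J = 7 + J)
(39 + T(-7))² = (39 + (7 - 7))² = (39 + 0)² = 39² = 1521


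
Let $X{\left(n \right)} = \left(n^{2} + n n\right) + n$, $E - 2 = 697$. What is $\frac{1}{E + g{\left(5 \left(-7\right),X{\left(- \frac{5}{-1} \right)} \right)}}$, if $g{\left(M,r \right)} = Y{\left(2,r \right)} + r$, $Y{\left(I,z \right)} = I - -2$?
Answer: $\frac{1}{758} \approx 0.0013193$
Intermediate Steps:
$E = 699$ ($E = 2 + 697 = 699$)
$X{\left(n \right)} = n + 2 n^{2}$ ($X{\left(n \right)} = \left(n^{2} + n^{2}\right) + n = 2 n^{2} + n = n + 2 n^{2}$)
$Y{\left(I,z \right)} = 2 + I$ ($Y{\left(I,z \right)} = I + 2 = 2 + I$)
$g{\left(M,r \right)} = 4 + r$ ($g{\left(M,r \right)} = \left(2 + 2\right) + r = 4 + r$)
$\frac{1}{E + g{\left(5 \left(-7\right),X{\left(- \frac{5}{-1} \right)} \right)}} = \frac{1}{699 + \left(4 + - \frac{5}{-1} \left(1 + 2 \left(- \frac{5}{-1}\right)\right)\right)} = \frac{1}{699 + \left(4 + \left(-5\right) \left(-1\right) \left(1 + 2 \left(\left(-5\right) \left(-1\right)\right)\right)\right)} = \frac{1}{699 + \left(4 + 5 \left(1 + 2 \cdot 5\right)\right)} = \frac{1}{699 + \left(4 + 5 \left(1 + 10\right)\right)} = \frac{1}{699 + \left(4 + 5 \cdot 11\right)} = \frac{1}{699 + \left(4 + 55\right)} = \frac{1}{699 + 59} = \frac{1}{758}$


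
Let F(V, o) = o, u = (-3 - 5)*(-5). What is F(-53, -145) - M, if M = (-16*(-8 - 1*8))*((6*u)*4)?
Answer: -245905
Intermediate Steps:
u = 40 (u = -8*(-5) = 40)
M = 245760 (M = (-16*(-8 - 1*8))*((6*40)*4) = (-16*(-8 - 8))*(240*4) = -16*(-16)*960 = 256*960 = 245760)
F(-53, -145) - M = -145 - 1*245760 = -145 - 245760 = -245905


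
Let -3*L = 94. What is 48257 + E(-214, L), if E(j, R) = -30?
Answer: 48227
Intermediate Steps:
L = -94/3 (L = -⅓*94 = -94/3 ≈ -31.333)
48257 + E(-214, L) = 48257 - 30 = 48227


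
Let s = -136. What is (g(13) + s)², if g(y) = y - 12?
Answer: 18225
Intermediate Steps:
g(y) = -12 + y
(g(13) + s)² = ((-12 + 13) - 136)² = (1 - 136)² = (-135)² = 18225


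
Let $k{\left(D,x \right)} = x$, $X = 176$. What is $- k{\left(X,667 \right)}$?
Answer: $-667$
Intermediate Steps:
$- k{\left(X,667 \right)} = \left(-1\right) 667 = -667$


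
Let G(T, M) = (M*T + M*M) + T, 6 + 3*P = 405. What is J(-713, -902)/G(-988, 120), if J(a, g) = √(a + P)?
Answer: -I*√145/52574 ≈ -0.00022904*I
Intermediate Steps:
P = 133 (P = -2 + (⅓)*405 = -2 + 135 = 133)
J(a, g) = √(133 + a) (J(a, g) = √(a + 133) = √(133 + a))
G(T, M) = T + M² + M*T (G(T, M) = (M*T + M²) + T = (M² + M*T) + T = T + M² + M*T)
J(-713, -902)/G(-988, 120) = √(133 - 713)/(-988 + 120² + 120*(-988)) = √(-580)/(-988 + 14400 - 118560) = (2*I*√145)/(-105148) = (2*I*√145)*(-1/105148) = -I*√145/52574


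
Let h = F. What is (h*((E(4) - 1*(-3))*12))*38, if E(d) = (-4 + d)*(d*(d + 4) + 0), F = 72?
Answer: 98496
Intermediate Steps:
h = 72
E(d) = d*(-4 + d)*(4 + d) (E(d) = (-4 + d)*(d*(4 + d) + 0) = (-4 + d)*(d*(4 + d)) = d*(-4 + d)*(4 + d))
(h*((E(4) - 1*(-3))*12))*38 = (72*((4*(-16 + 4**2) - 1*(-3))*12))*38 = (72*((4*(-16 + 16) + 3)*12))*38 = (72*((4*0 + 3)*12))*38 = (72*((0 + 3)*12))*38 = (72*(3*12))*38 = (72*36)*38 = 2592*38 = 98496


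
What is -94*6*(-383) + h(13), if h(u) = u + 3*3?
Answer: 216034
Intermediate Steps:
h(u) = 9 + u (h(u) = u + 9 = 9 + u)
-94*6*(-383) + h(13) = -94*6*(-383) + (9 + 13) = -564*(-383) + 22 = 216012 + 22 = 216034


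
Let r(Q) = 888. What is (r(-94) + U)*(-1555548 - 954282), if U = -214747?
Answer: 536749733970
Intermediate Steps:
(r(-94) + U)*(-1555548 - 954282) = (888 - 214747)*(-1555548 - 954282) = -213859*(-2509830) = 536749733970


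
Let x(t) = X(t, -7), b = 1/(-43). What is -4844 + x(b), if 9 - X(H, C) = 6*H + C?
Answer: -207598/43 ≈ -4827.9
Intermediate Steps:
b = -1/43 ≈ -0.023256
X(H, C) = 9 - C - 6*H (X(H, C) = 9 - (6*H + C) = 9 - (C + 6*H) = 9 + (-C - 6*H) = 9 - C - 6*H)
x(t) = 16 - 6*t (x(t) = 9 - 1*(-7) - 6*t = 9 + 7 - 6*t = 16 - 6*t)
-4844 + x(b) = -4844 + (16 - 6*(-1/43)) = -4844 + (16 + 6/43) = -4844 + 694/43 = -207598/43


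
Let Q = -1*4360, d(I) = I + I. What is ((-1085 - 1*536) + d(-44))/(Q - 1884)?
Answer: 1709/6244 ≈ 0.27370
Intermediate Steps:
d(I) = 2*I
Q = -4360
((-1085 - 1*536) + d(-44))/(Q - 1884) = ((-1085 - 1*536) + 2*(-44))/(-4360 - 1884) = ((-1085 - 536) - 88)/(-6244) = (-1621 - 88)*(-1/6244) = -1709*(-1/6244) = 1709/6244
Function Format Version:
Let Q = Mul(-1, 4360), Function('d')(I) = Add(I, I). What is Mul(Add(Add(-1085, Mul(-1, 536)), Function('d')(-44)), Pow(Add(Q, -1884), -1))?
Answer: Rational(1709, 6244) ≈ 0.27370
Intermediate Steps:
Function('d')(I) = Mul(2, I)
Q = -4360
Mul(Add(Add(-1085, Mul(-1, 536)), Function('d')(-44)), Pow(Add(Q, -1884), -1)) = Mul(Add(Add(-1085, Mul(-1, 536)), Mul(2, -44)), Pow(Add(-4360, -1884), -1)) = Mul(Add(Add(-1085, -536), -88), Pow(-6244, -1)) = Mul(Add(-1621, -88), Rational(-1, 6244)) = Mul(-1709, Rational(-1, 6244)) = Rational(1709, 6244)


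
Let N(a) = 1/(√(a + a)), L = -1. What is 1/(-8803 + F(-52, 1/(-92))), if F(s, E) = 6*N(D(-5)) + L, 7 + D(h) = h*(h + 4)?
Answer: -8804/77510425 + 3*I/77510425 ≈ -0.00011358 + 3.8704e-8*I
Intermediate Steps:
D(h) = -7 + h*(4 + h) (D(h) = -7 + h*(h + 4) = -7 + h*(4 + h))
N(a) = √2/(2*√a) (N(a) = 1/(√(2*a)) = 1/(√2*√a) = √2/(2*√a))
F(s, E) = -1 - 3*I (F(s, E) = 6*(√2/(2*√(-7 + (-5)² + 4*(-5)))) - 1 = 6*(√2/(2*√(-7 + 25 - 20))) - 1 = 6*(√2/(2*√(-2))) - 1 = 6*(√2*(-I*√2/2)/2) - 1 = 6*(-I/2) - 1 = -3*I - 1 = -1 - 3*I)
1/(-8803 + F(-52, 1/(-92))) = 1/(-8803 + (-1 - 3*I)) = 1/(-8804 - 3*I) = (-8804 + 3*I)/77510425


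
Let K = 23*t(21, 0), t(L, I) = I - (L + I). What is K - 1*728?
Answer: -1211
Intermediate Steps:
t(L, I) = -L (t(L, I) = I - (I + L) = I + (-I - L) = -L)
K = -483 (K = 23*(-1*21) = 23*(-21) = -483)
K - 1*728 = -483 - 1*728 = -483 - 728 = -1211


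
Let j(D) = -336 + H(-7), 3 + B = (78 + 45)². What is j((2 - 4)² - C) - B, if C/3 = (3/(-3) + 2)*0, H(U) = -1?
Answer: -15463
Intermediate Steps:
C = 0 (C = 3*((3/(-3) + 2)*0) = 3*((3*(-⅓) + 2)*0) = 3*((-1 + 2)*0) = 3*(1*0) = 3*0 = 0)
B = 15126 (B = -3 + (78 + 45)² = -3 + 123² = -3 + 15129 = 15126)
j(D) = -337 (j(D) = -336 - 1 = -337)
j((2 - 4)² - C) - B = -337 - 1*15126 = -337 - 15126 = -15463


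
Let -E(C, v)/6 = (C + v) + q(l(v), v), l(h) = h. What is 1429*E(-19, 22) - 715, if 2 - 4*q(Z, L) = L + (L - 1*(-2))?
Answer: 67877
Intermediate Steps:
q(Z, L) = -L/2 (q(Z, L) = ½ - (L + (L - 1*(-2)))/4 = ½ - (L + (L + 2))/4 = ½ - (L + (2 + L))/4 = ½ - (2 + 2*L)/4 = ½ + (-½ - L/2) = -L/2)
E(C, v) = -6*C - 3*v (E(C, v) = -6*((C + v) - v/2) = -6*(C + v/2) = -6*C - 3*v)
1429*E(-19, 22) - 715 = 1429*(-6*(-19) - 3*22) - 715 = 1429*(114 - 66) - 715 = 1429*48 - 715 = 68592 - 715 = 67877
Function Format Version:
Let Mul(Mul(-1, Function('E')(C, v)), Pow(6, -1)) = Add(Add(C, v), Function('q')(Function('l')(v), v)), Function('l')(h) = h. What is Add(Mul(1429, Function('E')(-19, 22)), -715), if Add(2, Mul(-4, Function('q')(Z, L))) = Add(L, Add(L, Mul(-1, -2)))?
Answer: 67877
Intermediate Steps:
Function('q')(Z, L) = Mul(Rational(-1, 2), L) (Function('q')(Z, L) = Add(Rational(1, 2), Mul(Rational(-1, 4), Add(L, Add(L, Mul(-1, -2))))) = Add(Rational(1, 2), Mul(Rational(-1, 4), Add(L, Add(L, 2)))) = Add(Rational(1, 2), Mul(Rational(-1, 4), Add(L, Add(2, L)))) = Add(Rational(1, 2), Mul(Rational(-1, 4), Add(2, Mul(2, L)))) = Add(Rational(1, 2), Add(Rational(-1, 2), Mul(Rational(-1, 2), L))) = Mul(Rational(-1, 2), L))
Function('E')(C, v) = Add(Mul(-6, C), Mul(-3, v)) (Function('E')(C, v) = Mul(-6, Add(Add(C, v), Mul(Rational(-1, 2), v))) = Mul(-6, Add(C, Mul(Rational(1, 2), v))) = Add(Mul(-6, C), Mul(-3, v)))
Add(Mul(1429, Function('E')(-19, 22)), -715) = Add(Mul(1429, Add(Mul(-6, -19), Mul(-3, 22))), -715) = Add(Mul(1429, Add(114, -66)), -715) = Add(Mul(1429, 48), -715) = Add(68592, -715) = 67877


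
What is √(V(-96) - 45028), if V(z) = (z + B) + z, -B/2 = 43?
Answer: 3*I*√5034 ≈ 212.85*I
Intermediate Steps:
B = -86 (B = -2*43 = -86)
V(z) = -86 + 2*z (V(z) = (z - 86) + z = (-86 + z) + z = -86 + 2*z)
√(V(-96) - 45028) = √((-86 + 2*(-96)) - 45028) = √((-86 - 192) - 45028) = √(-278 - 45028) = √(-45306) = 3*I*√5034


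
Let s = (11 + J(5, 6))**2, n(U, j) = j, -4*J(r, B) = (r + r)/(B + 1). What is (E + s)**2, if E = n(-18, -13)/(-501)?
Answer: 123771165312001/9642454416 ≈ 12836.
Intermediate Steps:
J(r, B) = -r/(2*(1 + B)) (J(r, B) = -(r + r)/(4*(B + 1)) = -2*r/(4*(1 + B)) = -r/(2*(1 + B)))
E = 13/501 (E = -13/(-501) = -13*(-1/501) = 13/501 ≈ 0.025948)
s = 22201/196 (s = (11 - 1*5/(2 + 2*6))**2 = (11 - 1*5/(2 + 12))**2 = (11 - 1*5/14)**2 = (11 - 1*5*1/14)**2 = (11 - 5/14)**2 = (149/14)**2 = 22201/196 ≈ 113.27)
(E + s)**2 = (13/501 + 22201/196)**2 = (11125249/98196)**2 = 123771165312001/9642454416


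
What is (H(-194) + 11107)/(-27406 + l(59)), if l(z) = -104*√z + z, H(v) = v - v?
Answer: -303743129/747220265 + 1155128*√59/747220265 ≈ -0.39462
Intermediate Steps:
H(v) = 0
l(z) = z - 104*√z
(H(-194) + 11107)/(-27406 + l(59)) = (0 + 11107)/(-27406 + (59 - 104*√59)) = 11107/(-27347 - 104*√59)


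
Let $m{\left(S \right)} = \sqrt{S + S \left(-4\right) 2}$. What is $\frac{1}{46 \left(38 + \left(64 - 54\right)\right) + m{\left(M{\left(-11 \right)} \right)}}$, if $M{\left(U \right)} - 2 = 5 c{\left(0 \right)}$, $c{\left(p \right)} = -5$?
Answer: $\frac{96}{211961} - \frac{\sqrt{161}}{4875103} \approx 0.00045031$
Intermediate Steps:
$M{\left(U \right)} = -23$ ($M{\left(U \right)} = 2 + 5 \left(-5\right) = 2 - 25 = -23$)
$m{\left(S \right)} = \sqrt{7} \sqrt{- S}$ ($m{\left(S \right)} = \sqrt{S + - 4 S 2} = \sqrt{S - 8 S} = \sqrt{- 7 S} = \sqrt{7} \sqrt{- S}$)
$\frac{1}{46 \left(38 + \left(64 - 54\right)\right) + m{\left(M{\left(-11 \right)} \right)}} = \frac{1}{46 \left(38 + \left(64 - 54\right)\right) + \sqrt{7} \sqrt{\left(-1\right) \left(-23\right)}} = \frac{1}{46 \left(38 + \left(64 - 54\right)\right) + \sqrt{7} \sqrt{23}} = \frac{1}{46 \left(38 + 10\right) + \sqrt{161}} = \frac{1}{46 \cdot 48 + \sqrt{161}} = \frac{1}{2208 + \sqrt{161}}$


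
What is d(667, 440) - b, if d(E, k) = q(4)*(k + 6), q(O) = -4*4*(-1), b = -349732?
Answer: 356868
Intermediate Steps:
q(O) = 16 (q(O) = -16*(-1) = 16)
d(E, k) = 96 + 16*k (d(E, k) = 16*(k + 6) = 16*(6 + k) = 96 + 16*k)
d(667, 440) - b = (96 + 16*440) - 1*(-349732) = (96 + 7040) + 349732 = 7136 + 349732 = 356868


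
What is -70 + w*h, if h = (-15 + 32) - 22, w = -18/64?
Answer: -2195/32 ≈ -68.594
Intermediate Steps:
w = -9/32 (w = -18*1/64 = -9/32 ≈ -0.28125)
h = -5 (h = 17 - 22 = -5)
-70 + w*h = -70 - 9/32*(-5) = -70 + 45/32 = -2195/32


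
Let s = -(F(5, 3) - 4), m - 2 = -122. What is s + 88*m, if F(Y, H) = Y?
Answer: -10561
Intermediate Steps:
m = -120 (m = 2 - 122 = -120)
s = -1 (s = -(5 - 4) = -1*1 = -1)
s + 88*m = -1 + 88*(-120) = -1 - 10560 = -10561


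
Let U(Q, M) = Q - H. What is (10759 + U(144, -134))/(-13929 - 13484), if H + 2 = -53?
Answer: -10958/27413 ≈ -0.39974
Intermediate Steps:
H = -55 (H = -2 - 53 = -55)
U(Q, M) = 55 + Q (U(Q, M) = Q - 1*(-55) = Q + 55 = 55 + Q)
(10759 + U(144, -134))/(-13929 - 13484) = (10759 + (55 + 144))/(-13929 - 13484) = (10759 + 199)/(-27413) = 10958*(-1/27413) = -10958/27413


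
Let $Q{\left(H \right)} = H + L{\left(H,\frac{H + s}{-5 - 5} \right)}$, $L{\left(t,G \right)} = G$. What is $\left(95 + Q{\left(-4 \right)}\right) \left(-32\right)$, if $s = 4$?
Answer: $-2912$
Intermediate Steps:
$Q{\left(H \right)} = - \frac{2}{5} + \frac{9 H}{10}$ ($Q{\left(H \right)} = H + \frac{H + 4}{-5 - 5} = H + \frac{4 + H}{-10} = H + \left(4 + H\right) \left(- \frac{1}{10}\right) = H - \left(\frac{2}{5} + \frac{H}{10}\right) = - \frac{2}{5} + \frac{9 H}{10}$)
$\left(95 + Q{\left(-4 \right)}\right) \left(-32\right) = \left(95 + \left(- \frac{2}{5} + \frac{9}{10} \left(-4\right)\right)\right) \left(-32\right) = \left(95 - 4\right) \left(-32\right) = 91 \left(-32\right) = -2912$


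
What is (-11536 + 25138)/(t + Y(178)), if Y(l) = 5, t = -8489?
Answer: -2267/1414 ≈ -1.6033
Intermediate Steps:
(-11536 + 25138)/(t + Y(178)) = (-11536 + 25138)/(-8489 + 5) = 13602/(-8484) = 13602*(-1/8484) = -2267/1414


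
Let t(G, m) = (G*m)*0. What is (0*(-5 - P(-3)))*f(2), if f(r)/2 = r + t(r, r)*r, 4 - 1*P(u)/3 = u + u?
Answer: 0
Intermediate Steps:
t(G, m) = 0
P(u) = 12 - 6*u (P(u) = 12 - 3*(u + u) = 12 - 6*u)
f(r) = 2*r (f(r) = 2*(r + 0*r) = 2*(r + 0) = 2*r)
(0*(-5 - P(-3)))*f(2) = (0*(-5 - (12 - 6*(-3))))*(2*2) = (0*(-5 - (12 + 18)))*4 = (0*(-5 - 1*30))*4 = (0*(-5 - 30))*4 = (0*(-35))*4 = 0*4 = 0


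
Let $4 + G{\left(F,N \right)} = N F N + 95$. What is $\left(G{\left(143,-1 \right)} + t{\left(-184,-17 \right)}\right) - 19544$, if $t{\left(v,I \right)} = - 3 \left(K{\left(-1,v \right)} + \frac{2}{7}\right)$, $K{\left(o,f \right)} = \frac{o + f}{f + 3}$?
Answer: $- \frac{24470741}{1267} \approx -19314.0$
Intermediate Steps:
$G{\left(F,N \right)} = 91 + F N^{2}$ ($G{\left(F,N \right)} = -4 + \left(N F N + 95\right) = -4 + \left(F N N + 95\right) = -4 + \left(F N^{2} + 95\right) = -4 + \left(95 + F N^{2}\right) = 91 + F N^{2}$)
$K{\left(o,f \right)} = \frac{f + o}{3 + f}$
$t{\left(v,I \right)} = - \frac{6}{7} - \frac{3 \left(-1 + v\right)}{3 + v}$ ($t{\left(v,I \right)} = - 3 \left(\frac{v - 1}{3 + v} + \frac{2}{7}\right) = - 3 \left(\frac{-1 + v}{3 + v} + 2 \cdot \frac{1}{7}\right) = - 3 \left(\frac{-1 + v}{3 + v} + \frac{2}{7}\right) = - 3 \left(\frac{2}{7} + \frac{-1 + v}{3 + v}\right) = - \frac{6}{7} - \frac{3 \left(-1 + v\right)}{3 + v}$)
$\left(G{\left(143,-1 \right)} + t{\left(-184,-17 \right)}\right) - 19544 = \left(\left(91 + 143 \left(-1\right)^{2}\right) + \frac{3 \left(1 - -1656\right)}{7 \left(3 - 184\right)}\right) - 19544 = \left(\left(91 + 143 \cdot 1\right) + \frac{3 \left(1 + 1656\right)}{7 \left(-181\right)}\right) - 19544 = \left(\left(91 + 143\right) + \frac{3}{7} \left(- \frac{1}{181}\right) 1657\right) - 19544 = \left(234 - \frac{4971}{1267}\right) - 19544 = \frac{291507}{1267} - 19544 = - \frac{24470741}{1267}$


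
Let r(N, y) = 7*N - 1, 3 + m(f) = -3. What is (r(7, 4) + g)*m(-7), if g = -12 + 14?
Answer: -300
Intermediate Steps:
m(f) = -6 (m(f) = -3 - 3 = -6)
g = 2
r(N, y) = -1 + 7*N
(r(7, 4) + g)*m(-7) = ((-1 + 7*7) + 2)*(-6) = ((-1 + 49) + 2)*(-6) = (48 + 2)*(-6) = 50*(-6) = -300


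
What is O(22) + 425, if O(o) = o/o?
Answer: 426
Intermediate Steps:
O(o) = 1
O(22) + 425 = 1 + 425 = 426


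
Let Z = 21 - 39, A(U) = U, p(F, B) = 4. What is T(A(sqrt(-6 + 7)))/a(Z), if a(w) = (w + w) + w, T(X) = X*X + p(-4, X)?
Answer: -5/54 ≈ -0.092593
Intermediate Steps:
Z = -18
T(X) = 4 + X**2 (T(X) = X*X + 4 = X**2 + 4 = 4 + X**2)
a(w) = 3*w (a(w) = 2*w + w = 3*w)
T(A(sqrt(-6 + 7)))/a(Z) = (4 + (sqrt(-6 + 7))**2)/((3*(-18))) = (4 + (sqrt(1))**2)/(-54) = (4 + 1**2)*(-1/54) = (4 + 1)*(-1/54) = 5*(-1/54) = -5/54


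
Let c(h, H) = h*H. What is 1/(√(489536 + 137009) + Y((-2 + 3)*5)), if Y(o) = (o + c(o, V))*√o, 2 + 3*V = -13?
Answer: 4*√5/124909 + 29*√745/624545 ≈ 0.0013390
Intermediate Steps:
V = -5 (V = -⅔ + (⅓)*(-13) = -⅔ - 13/3 = -5)
c(h, H) = H*h
Y(o) = -4*o^(3/2) (Y(o) = (o - 5*o)*√o = (-4*o)*√o = -4*o^(3/2))
1/(√(489536 + 137009) + Y((-2 + 3)*5)) = 1/(√(489536 + 137009) - 4*5*√5*(-2 + 3)^(3/2)) = 1/(√626545 - 4*5*√5) = 1/(29*√745 - 20*√5) = 1/(-20*√5 + 29*√745)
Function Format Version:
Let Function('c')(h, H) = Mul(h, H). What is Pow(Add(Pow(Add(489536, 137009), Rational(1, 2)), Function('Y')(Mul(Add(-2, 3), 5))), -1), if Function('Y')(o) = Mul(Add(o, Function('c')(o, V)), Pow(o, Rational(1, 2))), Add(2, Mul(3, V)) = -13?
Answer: Add(Mul(Rational(4, 124909), Pow(5, Rational(1, 2))), Mul(Rational(29, 624545), Pow(745, Rational(1, 2)))) ≈ 0.0013390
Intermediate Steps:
V = -5 (V = Add(Rational(-2, 3), Mul(Rational(1, 3), -13)) = Add(Rational(-2, 3), Rational(-13, 3)) = -5)
Function('c')(h, H) = Mul(H, h)
Function('Y')(o) = Mul(-4, Pow(o, Rational(3, 2))) (Function('Y')(o) = Mul(Add(o, Mul(-5, o)), Pow(o, Rational(1, 2))) = Mul(Mul(-4, o), Pow(o, Rational(1, 2))) = Mul(-4, Pow(o, Rational(3, 2))))
Pow(Add(Pow(Add(489536, 137009), Rational(1, 2)), Function('Y')(Mul(Add(-2, 3), 5))), -1) = Pow(Add(Pow(Add(489536, 137009), Rational(1, 2)), Mul(-4, Pow(Mul(Add(-2, 3), 5), Rational(3, 2)))), -1) = Pow(Add(Pow(626545, Rational(1, 2)), Mul(-4, Pow(Mul(1, 5), Rational(3, 2)))), -1) = Pow(Add(Mul(29, Pow(745, Rational(1, 2))), Mul(-4, Pow(5, Rational(3, 2)))), -1) = Pow(Add(Mul(29, Pow(745, Rational(1, 2))), Mul(-4, Mul(5, Pow(5, Rational(1, 2))))), -1) = Pow(Add(Mul(29, Pow(745, Rational(1, 2))), Mul(-20, Pow(5, Rational(1, 2)))), -1) = Pow(Add(Mul(-20, Pow(5, Rational(1, 2))), Mul(29, Pow(745, Rational(1, 2)))), -1)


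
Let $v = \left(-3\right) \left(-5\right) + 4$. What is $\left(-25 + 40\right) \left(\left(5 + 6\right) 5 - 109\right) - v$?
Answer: $-829$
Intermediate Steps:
$v = 19$ ($v = 15 + 4 = 19$)
$\left(-25 + 40\right) \left(\left(5 + 6\right) 5 - 109\right) - v = \left(-25 + 40\right) \left(\left(5 + 6\right) 5 - 109\right) - 19 = 15 \left(11 \cdot 5 - 109\right) - 19 = 15 \left(55 - 109\right) - 19 = 15 \left(-54\right) - 19 = -810 - 19 = -829$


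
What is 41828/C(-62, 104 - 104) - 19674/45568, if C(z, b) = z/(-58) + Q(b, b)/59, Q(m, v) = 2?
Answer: 1630580096653/42993408 ≈ 37926.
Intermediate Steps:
C(z, b) = 2/59 - z/58 (C(z, b) = z/(-58) + 2/59 = z*(-1/58) + 2*(1/59) = -z/58 + 2/59 = 2/59 - z/58)
41828/C(-62, 104 - 104) - 19674/45568 = 41828/(2/59 - 1/58*(-62)) - 19674/45568 = 41828/(2/59 + 31/29) - 19674*1/45568 = 41828/(1887/1711) - 9837/22784 = 41828*(1711/1887) - 9837/22784 = 71567708/1887 - 9837/22784 = 1630580096653/42993408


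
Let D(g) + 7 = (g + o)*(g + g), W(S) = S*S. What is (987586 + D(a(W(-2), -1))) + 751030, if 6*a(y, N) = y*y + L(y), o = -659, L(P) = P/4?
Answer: 31228033/18 ≈ 1.7349e+6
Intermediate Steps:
L(P) = P/4 (L(P) = P*(1/4) = P/4)
W(S) = S**2
a(y, N) = y**2/6 + y/24 (a(y, N) = (y*y + y/4)/6 = (y**2 + y/4)/6 = y**2/6 + y/24)
D(g) = -7 + 2*g*(-659 + g) (D(g) = -7 + (g - 659)*(g + g) = -7 + (-659 + g)*(2*g) = -7 + 2*g*(-659 + g))
(987586 + D(a(W(-2), -1))) + 751030 = (987586 + (-7 - 659*(-2)**2*(1 + 4*(-2)**2)/12 + 2*((1/24)*(-2)**2*(1 + 4*(-2)**2))**2)) + 751030 = (987586 + (-7 - 659*4*(1 + 4*4)/12 + 2*((1/24)*4*(1 + 4*4))**2)) + 751030 = (987586 + (-7 - 659*4*(1 + 16)/12 + 2*((1/24)*4*(1 + 16))**2)) + 751030 = (987586 + (-7 - 659*4*17/12 + 2*((1/24)*4*17)**2)) + 751030 = (987586 + (-7 - 1318*17/6 + 2*(17/6)**2)) + 751030 = (987586 + (-7 - 11203/3 + 2*(289/36))) + 751030 = (987586 + (-7 - 11203/3 + 289/18)) + 751030 = (987586 - 67055/18) + 751030 = 17709493/18 + 751030 = 31228033/18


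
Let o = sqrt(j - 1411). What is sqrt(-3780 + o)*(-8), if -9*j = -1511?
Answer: -8*sqrt(-34020 + 6*I*sqrt(2797))/3 ≈ -2.2938 - 491.86*I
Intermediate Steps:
j = 1511/9 (j = -1/9*(-1511) = 1511/9 ≈ 167.89)
o = 2*I*sqrt(2797)/3 (o = sqrt(1511/9 - 1411) = sqrt(-11188/9) = 2*I*sqrt(2797)/3 ≈ 35.258*I)
sqrt(-3780 + o)*(-8) = sqrt(-3780 + 2*I*sqrt(2797)/3)*(-8) = -8*sqrt(-3780 + 2*I*sqrt(2797)/3)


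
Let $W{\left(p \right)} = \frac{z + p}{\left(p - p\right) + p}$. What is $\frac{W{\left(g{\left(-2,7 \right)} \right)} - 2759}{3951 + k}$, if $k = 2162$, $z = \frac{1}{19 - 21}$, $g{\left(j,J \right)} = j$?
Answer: $- \frac{11031}{24452} \approx -0.45113$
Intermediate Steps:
$z = - \frac{1}{2}$ ($z = \frac{1}{-2} = - \frac{1}{2} \approx -0.5$)
$W{\left(p \right)} = \frac{- \frac{1}{2} + p}{p}$ ($W{\left(p \right)} = \frac{- \frac{1}{2} + p}{\left(p - p\right) + p} = \frac{- \frac{1}{2} + p}{0 + p} = \frac{- \frac{1}{2} + p}{p}$)
$\frac{W{\left(g{\left(-2,7 \right)} \right)} - 2759}{3951 + k} = \frac{\frac{- \frac{1}{2} - 2}{-2} - 2759}{3951 + 2162} = \frac{\left(- \frac{1}{2}\right) \left(- \frac{5}{2}\right) - 2759}{6113} = \left(\frac{5}{4} - 2759\right) \frac{1}{6113} = \left(- \frac{11031}{4}\right) \frac{1}{6113} = - \frac{11031}{24452}$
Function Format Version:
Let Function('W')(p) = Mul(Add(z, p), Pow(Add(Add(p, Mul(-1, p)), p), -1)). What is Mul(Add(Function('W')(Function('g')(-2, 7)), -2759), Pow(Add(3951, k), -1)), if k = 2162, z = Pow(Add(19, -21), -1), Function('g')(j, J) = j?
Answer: Rational(-11031, 24452) ≈ -0.45113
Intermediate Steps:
z = Rational(-1, 2) (z = Pow(-2, -1) = Rational(-1, 2) ≈ -0.50000)
Function('W')(p) = Mul(Pow(p, -1), Add(Rational(-1, 2), p)) (Function('W')(p) = Mul(Add(Rational(-1, 2), p), Pow(Add(Add(p, Mul(-1, p)), p), -1)) = Mul(Add(Rational(-1, 2), p), Pow(Add(0, p), -1)) = Mul(Add(Rational(-1, 2), p), Pow(p, -1)) = Mul(Pow(p, -1), Add(Rational(-1, 2), p)))
Mul(Add(Function('W')(Function('g')(-2, 7)), -2759), Pow(Add(3951, k), -1)) = Mul(Add(Mul(Pow(-2, -1), Add(Rational(-1, 2), -2)), -2759), Pow(Add(3951, 2162), -1)) = Mul(Add(Mul(Rational(-1, 2), Rational(-5, 2)), -2759), Pow(6113, -1)) = Mul(Add(Rational(5, 4), -2759), Rational(1, 6113)) = Mul(Rational(-11031, 4), Rational(1, 6113)) = Rational(-11031, 24452)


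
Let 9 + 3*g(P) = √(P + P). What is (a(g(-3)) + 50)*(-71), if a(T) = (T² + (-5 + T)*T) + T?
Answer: -16756/3 + 1136*I*√6/3 ≈ -5585.3 + 927.54*I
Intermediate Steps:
g(P) = -3 + √2*√P/3 (g(P) = -3 + √(P + P)/3 = -3 + √(2*P)/3 = -3 + (√2*√P)/3 = -3 + √2*√P/3)
a(T) = T + T² + T*(-5 + T) (a(T) = (T² + T*(-5 + T)) + T = T + T² + T*(-5 + T))
(a(g(-3)) + 50)*(-71) = (2*(-3 + √2*√(-3)/3)*(-2 + (-3 + √2*√(-3)/3)) + 50)*(-71) = (2*(-3 + √2*(I*√3)/3)*(-2 + (-3 + √2*(I*√3)/3)) + 50)*(-71) = (2*(-3 + I*√6/3)*(-2 + (-3 + I*√6/3)) + 50)*(-71) = (2*(-3 + I*√6/3)*(-5 + I*√6/3) + 50)*(-71) = (2*(-5 + I*√6/3)*(-3 + I*√6/3) + 50)*(-71) = (50 + 2*(-5 + I*√6/3)*(-3 + I*√6/3))*(-71) = -3550 - 142*(-5 + I*√6/3)*(-3 + I*√6/3)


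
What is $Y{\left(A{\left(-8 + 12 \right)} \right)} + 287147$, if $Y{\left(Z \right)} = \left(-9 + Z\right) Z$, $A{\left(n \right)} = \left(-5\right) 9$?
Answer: $289577$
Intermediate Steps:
$A{\left(n \right)} = -45$
$Y{\left(Z \right)} = Z \left(-9 + Z\right)$
$Y{\left(A{\left(-8 + 12 \right)} \right)} + 287147 = - 45 \left(-9 - 45\right) + 287147 = \left(-45\right) \left(-54\right) + 287147 = 2430 + 287147 = 289577$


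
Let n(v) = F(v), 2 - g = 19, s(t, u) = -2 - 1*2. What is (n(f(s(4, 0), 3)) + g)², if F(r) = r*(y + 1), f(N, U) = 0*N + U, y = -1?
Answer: 289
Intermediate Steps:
s(t, u) = -4 (s(t, u) = -2 - 2 = -4)
f(N, U) = U (f(N, U) = 0 + U = U)
g = -17 (g = 2 - 1*19 = 2 - 19 = -17)
F(r) = 0 (F(r) = r*(-1 + 1) = r*0 = 0)
n(v) = 0
(n(f(s(4, 0), 3)) + g)² = (0 - 17)² = (-17)² = 289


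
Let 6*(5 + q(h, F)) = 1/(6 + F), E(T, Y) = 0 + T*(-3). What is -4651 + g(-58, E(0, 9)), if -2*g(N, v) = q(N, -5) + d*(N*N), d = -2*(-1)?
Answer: -96151/12 ≈ -8012.6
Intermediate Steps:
d = 2
E(T, Y) = -3*T (E(T, Y) = 0 - 3*T = -3*T)
q(h, F) = -5 + 1/(6*(6 + F))
g(N, v) = 29/12 - N**2 (g(N, v) = -((-179 - 30*(-5))/(6*(6 - 5)) + 2*(N*N))/2 = -((1/6)*(-179 + 150)/1 + 2*N**2)/2 = -((1/6)*1*(-29) + 2*N**2)/2 = -(-29/6 + 2*N**2)/2 = 29/12 - N**2)
-4651 + g(-58, E(0, 9)) = -4651 + (29/12 - 1*(-58)**2) = -4651 + (29/12 - 1*3364) = -4651 + (29/12 - 3364) = -4651 - 40339/12 = -96151/12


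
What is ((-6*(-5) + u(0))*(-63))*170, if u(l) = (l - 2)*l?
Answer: -321300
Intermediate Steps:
u(l) = l*(-2 + l) (u(l) = (-2 + l)*l = l*(-2 + l))
((-6*(-5) + u(0))*(-63))*170 = ((-6*(-5) + 0*(-2 + 0))*(-63))*170 = ((30 + 0*(-2))*(-63))*170 = ((30 + 0)*(-63))*170 = (30*(-63))*170 = -1890*170 = -321300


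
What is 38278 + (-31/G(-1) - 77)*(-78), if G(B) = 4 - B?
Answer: 223838/5 ≈ 44768.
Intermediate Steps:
38278 + (-31/G(-1) - 77)*(-78) = 38278 + (-31/(4 - 1*(-1)) - 77)*(-78) = 38278 + (-31/(4 + 1) - 77)*(-78) = 38278 + (-31/5 - 77)*(-78) = 38278 - 416/5*(-78) = 38278 + 32448/5 = 223838/5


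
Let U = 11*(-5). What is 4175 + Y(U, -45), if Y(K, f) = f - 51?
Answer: 4079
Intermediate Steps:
U = -55
Y(K, f) = -51 + f
4175 + Y(U, -45) = 4175 + (-51 - 45) = 4175 - 96 = 4079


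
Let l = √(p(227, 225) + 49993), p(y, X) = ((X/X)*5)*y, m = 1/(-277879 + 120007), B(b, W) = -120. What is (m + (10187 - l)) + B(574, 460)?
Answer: 1589297423/157872 - 2*√12782 ≈ 9840.9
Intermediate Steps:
m = -1/157872 (m = 1/(-157872) = -1/157872 ≈ -6.3342e-6)
p(y, X) = 5*y (p(y, X) = (1*5)*y = 5*y)
l = 2*√12782 (l = √(5*227 + 49993) = √(1135 + 49993) = √51128 = 2*√12782 ≈ 226.11)
(m + (10187 - l)) + B(574, 460) = (-1/157872 + (10187 - 2*√12782)) - 120 = (1608242063/157872 - 2*√12782) - 120 = 1589297423/157872 - 2*√12782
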